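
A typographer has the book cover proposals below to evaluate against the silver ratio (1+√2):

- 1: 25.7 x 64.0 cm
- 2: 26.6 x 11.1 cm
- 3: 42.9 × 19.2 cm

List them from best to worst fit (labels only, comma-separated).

2, 1, 3

Ratios: 1 = 64.0 / 25.7 ≈ 2.490; 2 = 26.6 / 11.1 ≈ 2.396; 3 = 42.9 / 19.2 ≈ 2.234.
|Δ from 2.414|: 1 0.076; 2 0.018; 3 0.180.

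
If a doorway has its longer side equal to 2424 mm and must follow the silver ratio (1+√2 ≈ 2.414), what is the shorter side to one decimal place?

1004.1 mm

silver ratio ≈ 2.41421.
Shorter side = 2424 ÷ 2.41421 ≈ 1004.055 → 1004.1 mm.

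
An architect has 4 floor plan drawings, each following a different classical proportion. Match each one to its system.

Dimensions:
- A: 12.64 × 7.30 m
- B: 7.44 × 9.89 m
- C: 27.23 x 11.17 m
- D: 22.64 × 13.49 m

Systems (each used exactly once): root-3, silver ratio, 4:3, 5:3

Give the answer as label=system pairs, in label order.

Ratios: A ≈ 1.732; B ≈ 1.329; C ≈ 2.438; D ≈ 1.678.
Targets: root-3 ≈ 1.732; silver ratio ≈ 2.414; 4:3 ≈ 1.333; 5:3 ≈ 1.667.

A=root-3, B=4:3, C=silver ratio, D=5:3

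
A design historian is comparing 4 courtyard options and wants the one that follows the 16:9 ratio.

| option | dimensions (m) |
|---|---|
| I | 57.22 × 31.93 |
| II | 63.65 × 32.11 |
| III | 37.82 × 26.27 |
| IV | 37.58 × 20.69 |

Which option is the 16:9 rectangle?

Target 16:9 ≈ 1.778.
I: 1.792 (Δ0.014)  II: 1.982 (Δ0.204)  III: 1.440 (Δ0.338)  IV: 1.816 (Δ0.038)

I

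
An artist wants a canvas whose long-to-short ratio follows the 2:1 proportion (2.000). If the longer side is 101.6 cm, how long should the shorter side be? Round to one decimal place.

50.8 cm

2:1 = 2.00000.
Shorter side = 101.6 ÷ 2.00000 ≈ 50.800 → 50.8 cm.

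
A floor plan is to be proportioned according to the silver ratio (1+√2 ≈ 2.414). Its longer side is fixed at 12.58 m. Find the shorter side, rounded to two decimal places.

silver ratio ≈ 2.41421.
Shorter side = 12.58 ÷ 2.41421 ≈ 5.2108 → 5.21 m.

5.21 m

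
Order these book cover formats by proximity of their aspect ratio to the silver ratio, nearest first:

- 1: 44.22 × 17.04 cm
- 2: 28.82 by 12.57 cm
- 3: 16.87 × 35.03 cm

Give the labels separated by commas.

1: 44.22/17.04 ≈ 2.595 → |2.595 − 2.414| = 0.181
2: 28.82/12.57 ≈ 2.293 → |2.293 − 2.414| = 0.121
3: 35.03/16.87 ≈ 2.076 → |2.076 − 2.414| = 0.338

2, 1, 3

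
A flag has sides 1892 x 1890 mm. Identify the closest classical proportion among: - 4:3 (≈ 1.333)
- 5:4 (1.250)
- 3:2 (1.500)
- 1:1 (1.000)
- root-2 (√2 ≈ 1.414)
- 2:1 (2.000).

Ratio = 1892 / 1890 ≈ 1.001.
Distances: 4:3 1.333 (Δ 0.332); 5:4 1.250 (Δ 0.249); 3:2 1.500 (Δ 0.499); 1:1 1.000 (Δ 0.001); root-2 1.414 (Δ 0.413); 2:1 2.000 (Δ 0.999).

1:1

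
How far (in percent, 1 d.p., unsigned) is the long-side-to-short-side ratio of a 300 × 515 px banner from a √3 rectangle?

Ratio = 515 / 300 ≈ 1.7167.
Ideal root-3 ≈ 1.7321. |1.7167 − 1.7321| / 1.7321 ≈ 0.89% → 0.9%.

0.9%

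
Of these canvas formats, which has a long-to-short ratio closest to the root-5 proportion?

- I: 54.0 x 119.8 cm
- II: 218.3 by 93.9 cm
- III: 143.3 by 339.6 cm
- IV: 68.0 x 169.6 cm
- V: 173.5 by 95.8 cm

I

Ratios (long/short): I ≈ 2.219; II ≈ 2.325; III ≈ 2.370; IV ≈ 2.494; V ≈ 1.811.
root-5 ≈ 2.236; option I is nearest (Δ 0.017).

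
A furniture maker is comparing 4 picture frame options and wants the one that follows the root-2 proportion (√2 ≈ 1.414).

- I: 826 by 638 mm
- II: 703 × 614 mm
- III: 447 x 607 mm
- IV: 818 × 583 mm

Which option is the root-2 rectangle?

IV

Target root-2 ≈ 1.414.
I: 1.295 (Δ0.119)  II: 1.145 (Δ0.269)  III: 1.358 (Δ0.056)  IV: 1.403 (Δ0.011)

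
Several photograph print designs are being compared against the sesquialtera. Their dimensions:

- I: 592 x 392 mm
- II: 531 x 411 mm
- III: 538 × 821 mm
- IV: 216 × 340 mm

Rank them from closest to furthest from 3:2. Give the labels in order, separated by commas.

Ratios: I = 592 / 392 ≈ 1.510; II = 531 / 411 ≈ 1.292; III = 821 / 538 ≈ 1.526; IV = 340 / 216 ≈ 1.574.
|Δ from 1.500|: I 0.010; II 0.208; III 0.026; IV 0.074.

I, III, IV, II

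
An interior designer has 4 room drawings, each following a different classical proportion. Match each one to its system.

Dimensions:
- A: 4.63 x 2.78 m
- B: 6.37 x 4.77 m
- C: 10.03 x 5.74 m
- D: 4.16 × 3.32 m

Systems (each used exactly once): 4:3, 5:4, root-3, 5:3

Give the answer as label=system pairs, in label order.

A = 4.63/2.78 ≈ 1.665 → 5:3 (1.667)
B = 6.37/4.77 ≈ 1.335 → 4:3 (1.333)
C = 10.03/5.74 ≈ 1.747 → root-3 (1.732)
D = 4.16/3.32 ≈ 1.253 → 5:4 (1.250)

A=5:3, B=4:3, C=root-3, D=5:4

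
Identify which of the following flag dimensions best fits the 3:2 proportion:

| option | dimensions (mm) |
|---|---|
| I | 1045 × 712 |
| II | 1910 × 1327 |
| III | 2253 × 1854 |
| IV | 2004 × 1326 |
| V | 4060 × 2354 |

Target 3:2 ≈ 1.500.
I: 1.468 (Δ0.032)  II: 1.439 (Δ0.061)  III: 1.215 (Δ0.285)  IV: 1.511 (Δ0.011)  V: 1.725 (Δ0.225)

IV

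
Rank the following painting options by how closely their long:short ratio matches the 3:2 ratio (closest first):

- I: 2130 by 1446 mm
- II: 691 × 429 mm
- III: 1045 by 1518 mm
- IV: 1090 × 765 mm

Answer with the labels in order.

I: 2130/1446 ≈ 1.473 → |1.473 − 1.500| = 0.027
II: 691/429 ≈ 1.611 → |1.611 − 1.500| = 0.111
III: 1518/1045 ≈ 1.453 → |1.453 − 1.500| = 0.047
IV: 1090/765 ≈ 1.425 → |1.425 − 1.500| = 0.075

I, III, IV, II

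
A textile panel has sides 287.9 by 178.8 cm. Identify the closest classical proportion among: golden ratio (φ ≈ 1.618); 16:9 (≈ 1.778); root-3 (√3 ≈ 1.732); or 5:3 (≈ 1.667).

Ratio = 287.9 / 178.8 ≈ 1.610.
Distances: golden ratio 1.618 (Δ 0.008); 16:9 1.778 (Δ 0.168); root-3 1.732 (Δ 0.122); 5:3 1.667 (Δ 0.057).

golden ratio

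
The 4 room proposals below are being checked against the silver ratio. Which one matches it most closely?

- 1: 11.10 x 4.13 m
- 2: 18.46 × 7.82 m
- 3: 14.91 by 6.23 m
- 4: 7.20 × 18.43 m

Ratios (long/short): 1 ≈ 2.688; 2 ≈ 2.361; 3 ≈ 2.393; 4 ≈ 2.560.
silver ratio ≈ 2.414; option 3 is nearest (Δ 0.021).

3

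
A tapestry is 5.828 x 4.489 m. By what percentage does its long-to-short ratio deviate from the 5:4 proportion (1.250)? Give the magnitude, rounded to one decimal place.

Ratio = 5.828 / 4.489 ≈ 1.2983.
Ideal 5:4 = 1.2500. |1.2983 − 1.2500| / 1.2500 ≈ 3.86% → 3.9%.

3.9%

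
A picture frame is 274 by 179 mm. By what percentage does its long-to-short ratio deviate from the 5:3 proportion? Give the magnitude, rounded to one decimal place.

8.2%

Ratio = 274 / 179 ≈ 1.5307.
Ideal 5:3 ≈ 1.6667. |1.5307 − 1.6667| / 1.6667 ≈ 8.16% → 8.2%.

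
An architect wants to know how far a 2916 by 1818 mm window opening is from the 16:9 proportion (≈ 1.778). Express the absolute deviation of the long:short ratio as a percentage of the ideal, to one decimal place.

9.8%

Ratio = 2916 / 1818 ≈ 1.6040.
Ideal 16:9 ≈ 1.7778. |1.6040 − 1.7778| / 1.7778 ≈ 9.78% → 9.8%.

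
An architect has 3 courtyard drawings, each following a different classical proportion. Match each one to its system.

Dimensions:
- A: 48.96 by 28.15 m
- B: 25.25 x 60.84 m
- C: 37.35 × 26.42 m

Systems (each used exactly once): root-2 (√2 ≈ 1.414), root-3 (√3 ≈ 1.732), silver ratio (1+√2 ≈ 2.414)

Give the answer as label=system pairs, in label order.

A=root-3, B=silver ratio, C=root-2

A = 48.96/28.15 ≈ 1.739 → root-3 (1.732)
B = 60.84/25.25 ≈ 2.410 → silver ratio (2.414)
C = 37.35/26.42 ≈ 1.414 → root-2 (1.414)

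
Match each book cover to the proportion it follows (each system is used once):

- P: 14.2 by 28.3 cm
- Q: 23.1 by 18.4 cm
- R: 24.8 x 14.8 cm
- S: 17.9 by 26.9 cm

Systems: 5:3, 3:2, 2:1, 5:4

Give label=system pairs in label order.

P=2:1, Q=5:4, R=5:3, S=3:2

Ratios: P ≈ 1.993; Q ≈ 1.255; R ≈ 1.676; S ≈ 1.503.
Targets: 5:3 ≈ 1.667; 3:2 ≈ 1.500; 2:1 ≈ 2.000; 5:4 ≈ 1.250.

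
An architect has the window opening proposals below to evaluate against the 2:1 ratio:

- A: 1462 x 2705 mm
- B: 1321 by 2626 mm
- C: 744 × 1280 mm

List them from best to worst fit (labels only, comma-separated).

B, A, C

Ratios: A = 2705 / 1462 ≈ 1.850; B = 2626 / 1321 ≈ 1.988; C = 1280 / 744 ≈ 1.720.
|Δ from 2.000|: A 0.150; B 0.012; C 0.280.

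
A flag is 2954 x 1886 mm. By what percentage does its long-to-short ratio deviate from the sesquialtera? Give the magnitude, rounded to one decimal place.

Ratio = 2954 / 1886 ≈ 1.5663.
Ideal 3:2 = 1.5000. |1.5663 − 1.5000| / 1.5000 ≈ 4.42% → 4.4%.

4.4%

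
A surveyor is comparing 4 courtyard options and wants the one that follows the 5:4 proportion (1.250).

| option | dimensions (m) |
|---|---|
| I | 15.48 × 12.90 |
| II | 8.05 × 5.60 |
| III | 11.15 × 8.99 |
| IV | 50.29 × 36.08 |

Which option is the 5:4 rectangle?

Ratios (long/short): I ≈ 1.200; II ≈ 1.438; III ≈ 1.240; IV ≈ 1.394.
5:4 ≈ 1.250; option III is nearest (Δ 0.010).

III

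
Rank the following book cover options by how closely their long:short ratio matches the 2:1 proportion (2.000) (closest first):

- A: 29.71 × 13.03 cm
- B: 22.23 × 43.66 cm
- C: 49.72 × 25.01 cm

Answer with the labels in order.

A: 29.71/13.03 ≈ 2.280 → |2.280 − 2.000| = 0.280
B: 43.66/22.23 ≈ 1.964 → |1.964 − 2.000| = 0.036
C: 49.72/25.01 ≈ 1.988 → |1.988 − 2.000| = 0.012

C, B, A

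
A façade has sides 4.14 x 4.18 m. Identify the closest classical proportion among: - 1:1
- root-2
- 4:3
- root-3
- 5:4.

1:1

4.18/4.14 ≈ 1.010. Nearest candidates are 1:1 (1.000, off by 0.010) and 5:4 (1.250, off by 0.240).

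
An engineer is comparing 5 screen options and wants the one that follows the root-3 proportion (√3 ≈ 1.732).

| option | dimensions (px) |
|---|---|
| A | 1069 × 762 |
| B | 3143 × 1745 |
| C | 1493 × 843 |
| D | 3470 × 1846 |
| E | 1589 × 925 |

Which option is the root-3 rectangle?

Target root-3 ≈ 1.732.
A: 1.403 (Δ0.329)  B: 1.801 (Δ0.069)  C: 1.771 (Δ0.039)  D: 1.880 (Δ0.148)  E: 1.718 (Δ0.014)

E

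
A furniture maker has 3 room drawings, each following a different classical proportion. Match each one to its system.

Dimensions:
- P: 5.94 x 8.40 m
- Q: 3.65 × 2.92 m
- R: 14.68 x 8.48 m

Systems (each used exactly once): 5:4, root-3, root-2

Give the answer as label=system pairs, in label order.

Ratios: P ≈ 1.414; Q ≈ 1.250; R ≈ 1.731.
Targets: 5:4 ≈ 1.250; root-3 ≈ 1.732; root-2 ≈ 1.414.

P=root-2, Q=5:4, R=root-3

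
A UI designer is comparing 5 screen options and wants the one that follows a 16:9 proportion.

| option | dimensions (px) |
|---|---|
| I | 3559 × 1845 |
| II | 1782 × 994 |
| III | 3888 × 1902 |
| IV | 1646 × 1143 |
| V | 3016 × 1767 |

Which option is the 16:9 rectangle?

II

Ratios (long/short): I ≈ 1.929; II ≈ 1.793; III ≈ 2.044; IV ≈ 1.440; V ≈ 1.707.
16:9 ≈ 1.778; option II is nearest (Δ 0.015).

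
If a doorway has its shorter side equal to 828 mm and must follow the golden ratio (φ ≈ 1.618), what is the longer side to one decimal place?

1339.7 mm

golden ratio ≈ 1.61803.
Longer side = 828 × 1.61803 ≈ 1339.729 → 1339.7 mm.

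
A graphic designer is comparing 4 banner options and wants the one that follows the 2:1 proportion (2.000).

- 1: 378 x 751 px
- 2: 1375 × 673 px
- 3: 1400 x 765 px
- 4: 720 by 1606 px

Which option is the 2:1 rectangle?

1

Ratios (long/short): 1 ≈ 1.987; 2 ≈ 2.043; 3 ≈ 1.830; 4 ≈ 2.231.
2:1 ≈ 2.000; option 1 is nearest (Δ 0.013).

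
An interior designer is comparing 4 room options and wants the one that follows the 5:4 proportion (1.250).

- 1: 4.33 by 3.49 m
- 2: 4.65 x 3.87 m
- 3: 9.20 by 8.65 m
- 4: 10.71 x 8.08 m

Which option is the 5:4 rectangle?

Ratios (long/short): 1 ≈ 1.241; 2 ≈ 1.202; 3 ≈ 1.064; 4 ≈ 1.325.
5:4 ≈ 1.250; option 1 is nearest (Δ 0.009).

1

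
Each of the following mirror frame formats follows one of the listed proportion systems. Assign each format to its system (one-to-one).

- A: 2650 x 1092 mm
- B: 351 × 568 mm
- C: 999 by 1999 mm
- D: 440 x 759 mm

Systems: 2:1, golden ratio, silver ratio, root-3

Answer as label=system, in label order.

A=silver ratio, B=golden ratio, C=2:1, D=root-3

A = 2650/1092 ≈ 2.427 → silver ratio (2.414)
B = 568/351 ≈ 1.618 → golden ratio (1.618)
C = 1999/999 ≈ 2.001 → 2:1 (2.000)
D = 759/440 ≈ 1.725 → root-3 (1.732)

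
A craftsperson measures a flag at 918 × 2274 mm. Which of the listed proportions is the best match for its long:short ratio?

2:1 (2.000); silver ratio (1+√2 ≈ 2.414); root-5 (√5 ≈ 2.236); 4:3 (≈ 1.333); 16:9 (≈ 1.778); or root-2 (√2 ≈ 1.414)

2274/918 ≈ 2.477. Nearest candidates are silver ratio (2.414, off by 0.063) and root-5 (2.236, off by 0.241).

silver ratio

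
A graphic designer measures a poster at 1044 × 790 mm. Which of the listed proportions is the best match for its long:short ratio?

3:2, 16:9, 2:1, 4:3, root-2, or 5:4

Ratio = 1044 / 790 ≈ 1.322.
Distances: 3:2 1.500 (Δ 0.178); 16:9 1.778 (Δ 0.456); 2:1 2.000 (Δ 0.678); 4:3 1.333 (Δ 0.011); root-2 1.414 (Δ 0.092); 5:4 1.250 (Δ 0.072).

4:3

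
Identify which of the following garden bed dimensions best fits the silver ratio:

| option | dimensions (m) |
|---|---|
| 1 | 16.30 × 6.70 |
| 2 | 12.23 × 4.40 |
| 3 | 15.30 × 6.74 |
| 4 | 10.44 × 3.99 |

Ratios (long/short): 1 ≈ 2.433; 2 ≈ 2.780; 3 ≈ 2.270; 4 ≈ 2.617.
silver ratio ≈ 2.414; option 1 is nearest (Δ 0.019).

1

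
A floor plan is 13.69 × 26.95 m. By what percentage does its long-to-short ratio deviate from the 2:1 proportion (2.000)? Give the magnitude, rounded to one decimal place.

1.6%

Ratio = 26.95 / 13.69 ≈ 1.9686.
Ideal 2:1 = 2.0000. |1.9686 − 2.0000| / 2.0000 ≈ 1.57% → 1.6%.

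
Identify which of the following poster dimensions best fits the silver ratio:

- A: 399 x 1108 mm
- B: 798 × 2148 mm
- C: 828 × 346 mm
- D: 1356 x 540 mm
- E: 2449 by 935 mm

Ratios (long/short): A ≈ 2.777; B ≈ 2.692; C ≈ 2.393; D ≈ 2.511; E ≈ 2.619.
silver ratio ≈ 2.414; option C is nearest (Δ 0.021).

C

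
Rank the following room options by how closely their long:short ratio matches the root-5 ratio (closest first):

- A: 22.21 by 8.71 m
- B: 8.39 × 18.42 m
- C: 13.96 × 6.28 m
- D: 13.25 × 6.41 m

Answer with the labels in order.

Ratios: A = 22.21 / 8.71 ≈ 2.550; B = 18.42 / 8.39 ≈ 2.195; C = 13.96 / 6.28 ≈ 2.223; D = 13.25 / 6.41 ≈ 2.067.
|Δ from 2.236|: A 0.314; B 0.041; C 0.013; D 0.169.

C, B, D, A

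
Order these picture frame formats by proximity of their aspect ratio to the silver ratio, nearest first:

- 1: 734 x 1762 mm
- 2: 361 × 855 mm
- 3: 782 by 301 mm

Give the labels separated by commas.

Ratios: 1 = 1762 / 734 ≈ 2.401; 2 = 855 / 361 ≈ 2.368; 3 = 782 / 301 ≈ 2.598.
|Δ from 2.414|: 1 0.013; 2 0.046; 3 0.184.

1, 2, 3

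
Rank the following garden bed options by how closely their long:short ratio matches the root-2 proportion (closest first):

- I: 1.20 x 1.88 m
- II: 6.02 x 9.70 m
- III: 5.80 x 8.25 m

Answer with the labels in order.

III, I, II

I: 1.88/1.20 ≈ 1.567 → |1.567 − 1.414| = 0.153
II: 9.70/6.02 ≈ 1.611 → |1.611 − 1.414| = 0.197
III: 8.25/5.80 ≈ 1.422 → |1.422 − 1.414| = 0.008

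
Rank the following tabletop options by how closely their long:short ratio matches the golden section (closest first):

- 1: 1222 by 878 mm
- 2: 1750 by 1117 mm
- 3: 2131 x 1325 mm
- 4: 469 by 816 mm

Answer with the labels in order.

3, 2, 4, 1

1: 1222/878 ≈ 1.392 → |1.392 − 1.618| = 0.226
2: 1750/1117 ≈ 1.567 → |1.567 − 1.618| = 0.051
3: 2131/1325 ≈ 1.608 → |1.608 − 1.618| = 0.010
4: 816/469 ≈ 1.740 → |1.740 − 1.618| = 0.122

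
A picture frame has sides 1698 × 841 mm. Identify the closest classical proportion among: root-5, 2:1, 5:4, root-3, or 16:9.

2:1

Ratio = 1698 / 841 ≈ 2.019.
Distances: root-5 2.236 (Δ 0.217); 2:1 2.000 (Δ 0.019); 5:4 1.250 (Δ 0.769); root-3 1.732 (Δ 0.287); 16:9 1.778 (Δ 0.241).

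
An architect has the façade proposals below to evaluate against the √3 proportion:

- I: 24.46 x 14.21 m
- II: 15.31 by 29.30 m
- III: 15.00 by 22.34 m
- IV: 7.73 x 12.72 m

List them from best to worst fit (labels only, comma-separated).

I, IV, II, III

Ratios: I = 24.46 / 14.21 ≈ 1.721; II = 29.30 / 15.31 ≈ 1.914; III = 22.34 / 15.00 ≈ 1.489; IV = 12.72 / 7.73 ≈ 1.646.
|Δ from 1.732|: I 0.011; II 0.182; III 0.243; IV 0.086.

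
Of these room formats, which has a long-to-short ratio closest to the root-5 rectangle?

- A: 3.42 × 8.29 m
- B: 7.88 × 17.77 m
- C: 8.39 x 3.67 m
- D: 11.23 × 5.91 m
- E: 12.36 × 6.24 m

Target root-5 ≈ 2.236.
A: 2.424 (Δ0.188)  B: 2.255 (Δ0.019)  C: 2.286 (Δ0.050)  D: 1.900 (Δ0.336)  E: 1.981 (Δ0.255)

B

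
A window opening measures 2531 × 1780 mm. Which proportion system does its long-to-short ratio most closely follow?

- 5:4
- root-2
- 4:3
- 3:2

Ratio = 2531 / 1780 ≈ 1.422.
Distances: 5:4 1.250 (Δ 0.172); root-2 1.414 (Δ 0.008); 4:3 1.333 (Δ 0.089); 3:2 1.500 (Δ 0.078).

root-2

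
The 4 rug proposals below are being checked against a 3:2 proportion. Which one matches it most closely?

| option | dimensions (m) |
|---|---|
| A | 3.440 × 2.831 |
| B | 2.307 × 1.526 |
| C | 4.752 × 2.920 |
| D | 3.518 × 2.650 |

Target 3:2 ≈ 1.500.
A: 1.215 (Δ0.285)  B: 1.512 (Δ0.012)  C: 1.627 (Δ0.127)  D: 1.328 (Δ0.172)

B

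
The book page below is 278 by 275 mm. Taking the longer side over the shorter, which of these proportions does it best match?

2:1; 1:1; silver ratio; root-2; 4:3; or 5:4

1:1

Ratio = 278 / 275 ≈ 1.011.
Distances: 2:1 2.000 (Δ 0.989); 1:1 1.000 (Δ 0.011); silver ratio 2.414 (Δ 1.403); root-2 1.414 (Δ 0.403); 4:3 1.333 (Δ 0.322); 5:4 1.250 (Δ 0.239).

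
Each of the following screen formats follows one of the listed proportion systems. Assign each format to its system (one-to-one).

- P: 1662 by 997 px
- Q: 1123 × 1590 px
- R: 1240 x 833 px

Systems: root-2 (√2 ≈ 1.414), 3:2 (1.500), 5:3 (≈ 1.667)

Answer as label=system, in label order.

P=5:3, Q=root-2, R=3:2

Ratios: P ≈ 1.667; Q ≈ 1.416; R ≈ 1.489.
Targets: root-2 ≈ 1.414; 3:2 ≈ 1.500; 5:3 ≈ 1.667.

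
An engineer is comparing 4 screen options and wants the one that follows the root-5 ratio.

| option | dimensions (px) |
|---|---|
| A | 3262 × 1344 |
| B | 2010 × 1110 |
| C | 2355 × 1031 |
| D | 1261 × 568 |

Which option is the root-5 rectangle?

D

Target root-5 ≈ 2.236.
A: 2.427 (Δ0.191)  B: 1.811 (Δ0.425)  C: 2.284 (Δ0.048)  D: 2.220 (Δ0.016)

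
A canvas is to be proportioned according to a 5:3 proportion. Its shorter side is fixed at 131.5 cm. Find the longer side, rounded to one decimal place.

5:3 ≈ 1.66667.
Longer side = 131.5 × 1.66667 ≈ 219.167 → 219.2 cm.

219.2 cm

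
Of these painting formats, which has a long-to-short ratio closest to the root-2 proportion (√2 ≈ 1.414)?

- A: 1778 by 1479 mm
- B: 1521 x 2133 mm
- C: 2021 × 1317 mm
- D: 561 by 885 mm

Ratios (long/short): A ≈ 1.202; B ≈ 1.402; C ≈ 1.535; D ≈ 1.578.
root-2 ≈ 1.414; option B is nearest (Δ 0.012).

B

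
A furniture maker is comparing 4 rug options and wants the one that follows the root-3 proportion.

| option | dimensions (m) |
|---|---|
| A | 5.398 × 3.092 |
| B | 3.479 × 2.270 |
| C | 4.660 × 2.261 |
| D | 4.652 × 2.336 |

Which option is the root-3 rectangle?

A

Target root-3 ≈ 1.732.
A: 1.746 (Δ0.014)  B: 1.533 (Δ0.199)  C: 2.061 (Δ0.329)  D: 1.991 (Δ0.259)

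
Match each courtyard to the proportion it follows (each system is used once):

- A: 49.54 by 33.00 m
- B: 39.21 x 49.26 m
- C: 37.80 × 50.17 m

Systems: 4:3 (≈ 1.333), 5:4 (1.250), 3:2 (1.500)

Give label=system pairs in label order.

A=3:2, B=5:4, C=4:3

Ratios: A ≈ 1.501; B ≈ 1.256; C ≈ 1.327.
Targets: 4:3 ≈ 1.333; 5:4 ≈ 1.250; 3:2 ≈ 1.500.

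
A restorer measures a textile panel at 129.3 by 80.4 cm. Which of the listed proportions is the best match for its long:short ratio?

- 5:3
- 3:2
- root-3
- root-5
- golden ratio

129.3/80.4 ≈ 1.608. Nearest candidates are golden ratio (1.618, off by 0.010) and 5:3 (1.667, off by 0.059).

golden ratio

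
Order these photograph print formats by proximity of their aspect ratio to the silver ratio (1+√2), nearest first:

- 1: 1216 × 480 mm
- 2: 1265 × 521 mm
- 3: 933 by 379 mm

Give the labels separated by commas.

2, 3, 1

Ratios: 1 = 1216 / 480 ≈ 2.533; 2 = 1265 / 521 ≈ 2.428; 3 = 933 / 379 ≈ 2.462.
|Δ from 2.414|: 1 0.119; 2 0.014; 3 0.048.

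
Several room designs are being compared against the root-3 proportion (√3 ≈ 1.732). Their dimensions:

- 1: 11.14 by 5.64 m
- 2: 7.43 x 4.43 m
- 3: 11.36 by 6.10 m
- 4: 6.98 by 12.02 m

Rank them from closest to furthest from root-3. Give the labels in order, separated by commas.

Ratios: 1 = 11.14 / 5.64 ≈ 1.975; 2 = 7.43 / 4.43 ≈ 1.677; 3 = 11.36 / 6.10 ≈ 1.862; 4 = 12.02 / 6.98 ≈ 1.722.
|Δ from 1.732|: 1 0.243; 2 0.055; 3 0.130; 4 0.010.

4, 2, 3, 1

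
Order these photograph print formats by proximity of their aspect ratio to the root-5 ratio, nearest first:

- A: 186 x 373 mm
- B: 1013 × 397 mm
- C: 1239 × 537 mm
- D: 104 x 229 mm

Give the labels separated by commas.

D, C, A, B

A: 373/186 ≈ 2.005 → |2.005 − 2.236| = 0.231
B: 1013/397 ≈ 2.552 → |2.552 − 2.236| = 0.316
C: 1239/537 ≈ 2.307 → |2.307 − 2.236| = 0.071
D: 229/104 ≈ 2.202 → |2.202 − 2.236| = 0.034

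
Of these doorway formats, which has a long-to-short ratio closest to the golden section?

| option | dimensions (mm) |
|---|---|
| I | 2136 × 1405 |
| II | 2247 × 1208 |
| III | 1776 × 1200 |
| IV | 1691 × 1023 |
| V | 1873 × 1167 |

Ratios (long/short): I ≈ 1.520; II ≈ 1.860; III ≈ 1.480; IV ≈ 1.653; V ≈ 1.605.
golden ratio ≈ 1.618; option V is nearest (Δ 0.013).

V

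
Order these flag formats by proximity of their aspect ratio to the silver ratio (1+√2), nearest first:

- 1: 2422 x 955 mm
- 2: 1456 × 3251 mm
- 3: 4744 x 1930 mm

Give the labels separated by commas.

3, 1, 2

1: 2422/955 ≈ 2.536 → |2.536 − 2.414| = 0.122
2: 3251/1456 ≈ 2.233 → |2.233 − 2.414| = 0.181
3: 4744/1930 ≈ 2.458 → |2.458 − 2.414| = 0.044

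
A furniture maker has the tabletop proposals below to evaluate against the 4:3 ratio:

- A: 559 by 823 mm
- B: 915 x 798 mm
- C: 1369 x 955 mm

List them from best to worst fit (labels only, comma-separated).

Ratios: A = 823 / 559 ≈ 1.472; B = 915 / 798 ≈ 1.147; C = 1369 / 955 ≈ 1.434.
|Δ from 1.333|: A 0.139; B 0.186; C 0.101.

C, A, B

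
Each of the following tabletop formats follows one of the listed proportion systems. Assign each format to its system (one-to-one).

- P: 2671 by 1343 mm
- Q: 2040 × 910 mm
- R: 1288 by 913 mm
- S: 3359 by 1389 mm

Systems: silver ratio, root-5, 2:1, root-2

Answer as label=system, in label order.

Ratios: P ≈ 1.989; Q ≈ 2.242; R ≈ 1.411; S ≈ 2.418.
Targets: silver ratio ≈ 2.414; root-5 ≈ 2.236; 2:1 ≈ 2.000; root-2 ≈ 1.414.

P=2:1, Q=root-5, R=root-2, S=silver ratio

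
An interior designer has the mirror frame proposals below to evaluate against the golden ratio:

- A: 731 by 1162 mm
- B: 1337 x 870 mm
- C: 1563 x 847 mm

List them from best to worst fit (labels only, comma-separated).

A, B, C

A: 1162/731 ≈ 1.590 → |1.590 − 1.618| = 0.028
B: 1337/870 ≈ 1.537 → |1.537 − 1.618| = 0.081
C: 1563/847 ≈ 1.845 → |1.845 − 1.618| = 0.227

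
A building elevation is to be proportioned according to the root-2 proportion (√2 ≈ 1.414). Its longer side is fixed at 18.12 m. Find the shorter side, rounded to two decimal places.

root-2 ≈ 1.41421.
Shorter side = 18.12 ÷ 1.41421 ≈ 12.8128 → 12.81 m.

12.81 m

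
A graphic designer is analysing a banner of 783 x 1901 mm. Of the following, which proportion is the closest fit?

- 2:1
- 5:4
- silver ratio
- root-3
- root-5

silver ratio

Ratio = 1901 / 783 ≈ 2.428.
Distances: 2:1 2.000 (Δ 0.428); 5:4 1.250 (Δ 1.178); silver ratio 2.414 (Δ 0.014); root-3 1.732 (Δ 0.696); root-5 2.236 (Δ 0.192).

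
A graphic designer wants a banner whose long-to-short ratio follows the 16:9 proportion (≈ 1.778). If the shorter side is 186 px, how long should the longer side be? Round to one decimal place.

330.7 px

16:9 ≈ 1.77778.
Longer side = 186 × 1.77778 ≈ 330.667 → 330.7 px.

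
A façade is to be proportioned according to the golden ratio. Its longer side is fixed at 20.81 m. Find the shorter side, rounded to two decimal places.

golden ratio ≈ 1.61803.
Shorter side = 20.81 ÷ 1.61803 ≈ 12.8613 → 12.86 m.

12.86 m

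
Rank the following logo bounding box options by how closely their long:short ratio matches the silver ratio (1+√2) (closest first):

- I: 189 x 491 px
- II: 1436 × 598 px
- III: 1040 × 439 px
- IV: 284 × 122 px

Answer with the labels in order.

I: 491/189 ≈ 2.598 → |2.598 − 2.414| = 0.184
II: 1436/598 ≈ 2.401 → |2.401 − 2.414| = 0.013
III: 1040/439 ≈ 2.369 → |2.369 − 2.414| = 0.045
IV: 284/122 ≈ 2.328 → |2.328 − 2.414| = 0.086

II, III, IV, I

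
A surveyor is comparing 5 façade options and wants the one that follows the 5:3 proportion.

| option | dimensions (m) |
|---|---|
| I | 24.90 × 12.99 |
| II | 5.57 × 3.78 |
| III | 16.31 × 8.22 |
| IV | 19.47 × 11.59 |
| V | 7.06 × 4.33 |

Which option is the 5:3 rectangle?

IV

Ratios (long/short): I ≈ 1.917; II ≈ 1.474; III ≈ 1.984; IV ≈ 1.680; V ≈ 1.630.
5:3 ≈ 1.667; option IV is nearest (Δ 0.013).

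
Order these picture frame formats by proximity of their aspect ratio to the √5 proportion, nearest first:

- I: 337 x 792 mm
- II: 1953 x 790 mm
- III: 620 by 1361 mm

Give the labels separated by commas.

Ratios: I = 792 / 337 ≈ 2.350; II = 1953 / 790 ≈ 2.472; III = 1361 / 620 ≈ 2.195.
|Δ from 2.236|: I 0.114; II 0.236; III 0.041.

III, I, II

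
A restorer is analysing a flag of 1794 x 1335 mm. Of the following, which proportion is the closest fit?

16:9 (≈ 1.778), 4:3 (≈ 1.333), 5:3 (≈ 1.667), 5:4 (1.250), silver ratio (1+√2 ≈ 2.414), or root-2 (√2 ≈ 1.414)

Ratio = 1794 / 1335 ≈ 1.344.
Distances: 16:9 1.778 (Δ 0.434); 4:3 1.333 (Δ 0.011); 5:3 1.667 (Δ 0.323); 5:4 1.250 (Δ 0.094); silver ratio 2.414 (Δ 1.070); root-2 1.414 (Δ 0.070).

4:3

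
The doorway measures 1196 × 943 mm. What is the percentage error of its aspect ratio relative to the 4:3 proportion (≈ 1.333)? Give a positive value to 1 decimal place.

4.9%

Ratio = 1196 / 943 ≈ 1.2683.
Ideal 4:3 ≈ 1.3333. |1.2683 − 1.3333| / 1.3333 ≈ 4.88% → 4.9%.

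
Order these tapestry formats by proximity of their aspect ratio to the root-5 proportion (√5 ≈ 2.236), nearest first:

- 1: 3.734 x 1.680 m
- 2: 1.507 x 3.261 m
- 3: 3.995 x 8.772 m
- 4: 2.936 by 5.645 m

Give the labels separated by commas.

1, 3, 2, 4

1: 3.734/1.680 ≈ 2.223 → |2.223 − 2.236| = 0.013
2: 3.261/1.507 ≈ 2.164 → |2.164 − 2.236| = 0.072
3: 8.772/3.995 ≈ 2.196 → |2.196 − 2.236| = 0.040
4: 5.645/2.936 ≈ 1.923 → |1.923 − 2.236| = 0.313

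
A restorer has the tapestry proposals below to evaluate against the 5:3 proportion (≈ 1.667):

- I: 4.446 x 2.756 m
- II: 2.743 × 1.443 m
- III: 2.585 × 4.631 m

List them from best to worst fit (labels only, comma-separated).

I: 4.446/2.756 ≈ 1.613 → |1.613 − 1.667| = 0.054
II: 2.743/1.443 ≈ 1.901 → |1.901 − 1.667| = 0.234
III: 4.631/2.585 ≈ 1.791 → |1.791 − 1.667| = 0.124

I, III, II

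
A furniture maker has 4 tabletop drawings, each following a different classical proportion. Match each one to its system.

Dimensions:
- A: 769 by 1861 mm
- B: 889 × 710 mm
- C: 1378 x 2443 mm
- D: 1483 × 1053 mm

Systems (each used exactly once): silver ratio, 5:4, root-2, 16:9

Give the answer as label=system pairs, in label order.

A=silver ratio, B=5:4, C=16:9, D=root-2

A = 1861/769 ≈ 2.420 → silver ratio (2.414)
B = 889/710 ≈ 1.252 → 5:4 (1.250)
C = 2443/1378 ≈ 1.773 → 16:9 (1.778)
D = 1483/1053 ≈ 1.408 → root-2 (1.414)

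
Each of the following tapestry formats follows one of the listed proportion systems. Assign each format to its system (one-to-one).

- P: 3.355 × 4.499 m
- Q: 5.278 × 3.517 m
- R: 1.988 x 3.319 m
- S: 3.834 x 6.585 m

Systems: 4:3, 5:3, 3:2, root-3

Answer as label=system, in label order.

P=4:3, Q=3:2, R=5:3, S=root-3

P = 4.499/3.355 ≈ 1.341 → 4:3 (1.333)
Q = 5.278/3.517 ≈ 1.501 → 3:2 (1.500)
R = 3.319/1.988 ≈ 1.670 → 5:3 (1.667)
S = 6.585/3.834 ≈ 1.718 → root-3 (1.732)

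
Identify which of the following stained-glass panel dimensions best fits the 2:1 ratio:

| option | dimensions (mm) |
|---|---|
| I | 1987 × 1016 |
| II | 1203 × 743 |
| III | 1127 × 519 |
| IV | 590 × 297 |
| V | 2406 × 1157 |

IV

Target 2:1 ≈ 2.000.
I: 1.956 (Δ0.044)  II: 1.619 (Δ0.381)  III: 2.171 (Δ0.171)  IV: 1.987 (Δ0.013)  V: 2.080 (Δ0.080)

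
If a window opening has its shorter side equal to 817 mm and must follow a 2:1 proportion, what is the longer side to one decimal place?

2:1 = 2.00000.
Longer side = 817 × 2.00000 ≈ 1634.000 → 1634.0 mm.

1634.0 mm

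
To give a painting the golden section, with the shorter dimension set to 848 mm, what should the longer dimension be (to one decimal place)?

golden ratio ≈ 1.61803.
Longer side = 848 × 1.61803 ≈ 1372.089 → 1372.1 mm.

1372.1 mm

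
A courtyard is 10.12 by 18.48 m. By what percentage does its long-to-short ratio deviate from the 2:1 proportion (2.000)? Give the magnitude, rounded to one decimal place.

Ratio = 18.48 / 10.12 ≈ 1.8261.
Ideal 2:1 = 2.0000. |1.8261 − 2.0000| / 2.0000 ≈ 8.69% → 8.7%.

8.7%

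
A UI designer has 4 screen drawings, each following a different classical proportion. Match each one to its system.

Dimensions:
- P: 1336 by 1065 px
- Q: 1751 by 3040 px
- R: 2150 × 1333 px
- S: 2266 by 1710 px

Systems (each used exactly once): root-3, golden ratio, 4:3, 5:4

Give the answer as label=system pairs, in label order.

P=5:4, Q=root-3, R=golden ratio, S=4:3

P = 1336/1065 ≈ 1.254 → 5:4 (1.250)
Q = 3040/1751 ≈ 1.736 → root-3 (1.732)
R = 2150/1333 ≈ 1.613 → golden ratio (1.618)
S = 2266/1710 ≈ 1.325 → 4:3 (1.333)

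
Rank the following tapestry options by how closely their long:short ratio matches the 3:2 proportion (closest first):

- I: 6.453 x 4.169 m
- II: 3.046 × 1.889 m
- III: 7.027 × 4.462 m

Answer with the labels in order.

Ratios: I = 6.453 / 4.169 ≈ 1.548; II = 3.046 / 1.889 ≈ 1.612; III = 7.027 / 4.462 ≈ 1.575.
|Δ from 1.500|: I 0.048; II 0.112; III 0.075.

I, III, II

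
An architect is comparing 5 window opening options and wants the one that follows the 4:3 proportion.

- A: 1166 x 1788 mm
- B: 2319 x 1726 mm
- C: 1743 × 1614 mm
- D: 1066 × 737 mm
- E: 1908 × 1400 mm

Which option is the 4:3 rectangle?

B

Ratios (long/short): A ≈ 1.533; B ≈ 1.344; C ≈ 1.080; D ≈ 1.446; E ≈ 1.363.
4:3 ≈ 1.333; option B is nearest (Δ 0.011).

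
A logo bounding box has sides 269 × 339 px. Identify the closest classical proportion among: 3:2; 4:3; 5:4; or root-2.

Ratio = 339 / 269 ≈ 1.260.
Distances: 3:2 1.500 (Δ 0.240); 4:3 1.333 (Δ 0.073); 5:4 1.250 (Δ 0.010); root-2 1.414 (Δ 0.154).

5:4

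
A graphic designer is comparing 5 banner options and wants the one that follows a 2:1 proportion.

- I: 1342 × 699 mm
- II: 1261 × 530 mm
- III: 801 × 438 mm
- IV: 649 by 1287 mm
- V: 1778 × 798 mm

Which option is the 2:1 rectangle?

IV

Target 2:1 ≈ 2.000.
I: 1.920 (Δ0.080)  II: 2.379 (Δ0.379)  III: 1.829 (Δ0.171)  IV: 1.983 (Δ0.017)  V: 2.228 (Δ0.228)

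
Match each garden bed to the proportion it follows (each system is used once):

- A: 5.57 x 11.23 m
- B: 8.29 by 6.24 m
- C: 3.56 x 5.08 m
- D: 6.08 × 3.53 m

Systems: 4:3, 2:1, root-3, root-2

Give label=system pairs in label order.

A = 11.23/5.57 ≈ 2.016 → 2:1 (2.000)
B = 8.29/6.24 ≈ 1.329 → 4:3 (1.333)
C = 5.08/3.56 ≈ 1.427 → root-2 (1.414)
D = 6.08/3.53 ≈ 1.722 → root-3 (1.732)

A=2:1, B=4:3, C=root-2, D=root-3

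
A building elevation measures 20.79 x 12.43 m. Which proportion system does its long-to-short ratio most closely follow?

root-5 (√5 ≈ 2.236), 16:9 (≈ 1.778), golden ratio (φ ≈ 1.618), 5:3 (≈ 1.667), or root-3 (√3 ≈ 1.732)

20.79/12.43 ≈ 1.673. Nearest candidates are 5:3 (1.667, off by 0.006) and golden ratio (1.618, off by 0.055).

5:3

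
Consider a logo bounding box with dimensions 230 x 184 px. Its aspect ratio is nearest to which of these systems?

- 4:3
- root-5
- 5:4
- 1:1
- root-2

5:4

230/184 ≈ 1.250. Nearest candidates are 5:4 (1.250, off by 0.000) and 4:3 (1.333, off by 0.083).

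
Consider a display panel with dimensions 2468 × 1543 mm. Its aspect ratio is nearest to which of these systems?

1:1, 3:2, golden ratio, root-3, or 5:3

Ratio = 2468 / 1543 ≈ 1.599.
Distances: 1:1 1.000 (Δ 0.599); 3:2 1.500 (Δ 0.099); golden ratio 1.618 (Δ 0.019); root-3 1.732 (Δ 0.133); 5:3 1.667 (Δ 0.068).

golden ratio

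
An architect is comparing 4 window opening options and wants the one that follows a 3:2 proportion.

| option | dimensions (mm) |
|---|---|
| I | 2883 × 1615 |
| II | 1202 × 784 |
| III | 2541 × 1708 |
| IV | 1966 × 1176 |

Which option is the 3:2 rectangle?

III

Target 3:2 ≈ 1.500.
I: 1.785 (Δ0.285)  II: 1.533 (Δ0.033)  III: 1.488 (Δ0.012)  IV: 1.672 (Δ0.172)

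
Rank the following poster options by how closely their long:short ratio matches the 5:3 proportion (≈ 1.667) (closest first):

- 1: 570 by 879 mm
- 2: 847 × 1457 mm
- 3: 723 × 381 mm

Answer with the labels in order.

1: 879/570 ≈ 1.542 → |1.542 − 1.667| = 0.125
2: 1457/847 ≈ 1.720 → |1.720 − 1.667| = 0.053
3: 723/381 ≈ 1.898 → |1.898 − 1.667| = 0.231

2, 1, 3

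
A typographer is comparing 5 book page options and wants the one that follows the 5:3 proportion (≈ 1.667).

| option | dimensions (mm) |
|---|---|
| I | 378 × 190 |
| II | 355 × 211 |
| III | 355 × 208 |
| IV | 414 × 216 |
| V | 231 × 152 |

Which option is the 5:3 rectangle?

II

Target 5:3 ≈ 1.667.
I: 1.989 (Δ0.322)  II: 1.682 (Δ0.015)  III: 1.707 (Δ0.040)  IV: 1.917 (Δ0.250)  V: 1.520 (Δ0.147)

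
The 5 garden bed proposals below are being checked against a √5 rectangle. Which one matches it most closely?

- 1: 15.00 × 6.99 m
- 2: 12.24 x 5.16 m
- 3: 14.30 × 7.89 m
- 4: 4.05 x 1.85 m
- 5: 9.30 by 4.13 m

Ratios (long/short): 1 ≈ 2.146; 2 ≈ 2.372; 3 ≈ 1.812; 4 ≈ 2.189; 5 ≈ 2.252.
root-5 ≈ 2.236; option 5 is nearest (Δ 0.016).

5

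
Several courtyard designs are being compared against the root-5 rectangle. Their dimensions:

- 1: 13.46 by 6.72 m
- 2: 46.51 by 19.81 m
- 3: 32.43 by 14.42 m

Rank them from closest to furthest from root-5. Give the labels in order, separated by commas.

3, 2, 1

Ratios: 1 = 13.46 / 6.72 ≈ 2.003; 2 = 46.51 / 19.81 ≈ 2.348; 3 = 32.43 / 14.42 ≈ 2.249.
|Δ from 2.236|: 1 0.233; 2 0.112; 3 0.013.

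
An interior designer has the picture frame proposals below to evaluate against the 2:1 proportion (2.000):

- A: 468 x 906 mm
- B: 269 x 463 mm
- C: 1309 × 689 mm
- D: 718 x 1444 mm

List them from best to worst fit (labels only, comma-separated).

D, A, C, B

A: 906/468 ≈ 1.936 → |1.936 − 2.000| = 0.064
B: 463/269 ≈ 1.721 → |1.721 − 2.000| = 0.279
C: 1309/689 ≈ 1.900 → |1.900 − 2.000| = 0.100
D: 1444/718 ≈ 2.011 → |2.011 − 2.000| = 0.011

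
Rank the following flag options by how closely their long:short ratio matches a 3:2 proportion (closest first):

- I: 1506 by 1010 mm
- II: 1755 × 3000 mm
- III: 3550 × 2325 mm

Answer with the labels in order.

I, III, II

Ratios: I = 1506 / 1010 ≈ 1.491; II = 3000 / 1755 ≈ 1.709; III = 3550 / 2325 ≈ 1.527.
|Δ from 1.500|: I 0.009; II 0.209; III 0.027.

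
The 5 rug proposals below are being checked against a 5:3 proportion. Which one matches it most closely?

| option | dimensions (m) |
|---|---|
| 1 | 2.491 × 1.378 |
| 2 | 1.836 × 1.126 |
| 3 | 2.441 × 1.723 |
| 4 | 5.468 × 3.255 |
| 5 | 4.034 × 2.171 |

4

Target 5:3 ≈ 1.667.
1: 1.808 (Δ0.141)  2: 1.631 (Δ0.036)  3: 1.417 (Δ0.250)  4: 1.680 (Δ0.013)  5: 1.858 (Δ0.191)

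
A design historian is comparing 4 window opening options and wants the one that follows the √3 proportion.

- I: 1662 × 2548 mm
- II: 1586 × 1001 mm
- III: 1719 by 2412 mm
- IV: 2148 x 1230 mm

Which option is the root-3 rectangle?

IV

Ratios (long/short): I ≈ 1.533; II ≈ 1.584; III ≈ 1.403; IV ≈ 1.746.
root-3 ≈ 1.732; option IV is nearest (Δ 0.014).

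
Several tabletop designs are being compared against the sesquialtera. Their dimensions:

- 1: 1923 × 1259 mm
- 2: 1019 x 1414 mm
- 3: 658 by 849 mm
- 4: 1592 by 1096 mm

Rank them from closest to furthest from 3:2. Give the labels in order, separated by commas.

1: 1923/1259 ≈ 1.527 → |1.527 − 1.500| = 0.027
2: 1414/1019 ≈ 1.388 → |1.388 − 1.500| = 0.112
3: 849/658 ≈ 1.290 → |1.290 − 1.500| = 0.210
4: 1592/1096 ≈ 1.453 → |1.453 − 1.500| = 0.047

1, 4, 2, 3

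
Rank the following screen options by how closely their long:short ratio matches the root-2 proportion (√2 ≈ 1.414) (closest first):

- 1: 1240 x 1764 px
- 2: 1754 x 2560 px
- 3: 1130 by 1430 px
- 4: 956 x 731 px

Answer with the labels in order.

Ratios: 1 = 1764 / 1240 ≈ 1.423; 2 = 2560 / 1754 ≈ 1.460; 3 = 1430 / 1130 ≈ 1.265; 4 = 956 / 731 ≈ 1.308.
|Δ from 1.414|: 1 0.009; 2 0.046; 3 0.149; 4 0.106.

1, 2, 4, 3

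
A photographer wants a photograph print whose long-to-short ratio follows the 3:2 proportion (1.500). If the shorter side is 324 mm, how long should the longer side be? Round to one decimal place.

486.0 mm

3:2 = 1.50000.
Longer side = 324 × 1.50000 ≈ 486.000 → 486.0 mm.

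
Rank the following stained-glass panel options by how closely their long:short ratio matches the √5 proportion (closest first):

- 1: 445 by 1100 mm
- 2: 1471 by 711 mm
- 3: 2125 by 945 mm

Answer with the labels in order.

3, 2, 1

Ratios: 1 = 1100 / 445 ≈ 2.472; 2 = 1471 / 711 ≈ 2.069; 3 = 2125 / 945 ≈ 2.249.
|Δ from 2.236|: 1 0.236; 2 0.167; 3 0.013.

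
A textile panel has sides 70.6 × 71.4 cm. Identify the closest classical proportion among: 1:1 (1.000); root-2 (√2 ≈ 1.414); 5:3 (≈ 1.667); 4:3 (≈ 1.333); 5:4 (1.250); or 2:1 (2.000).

1:1

Ratio = 71.4 / 70.6 ≈ 1.011.
Distances: 1:1 1.000 (Δ 0.011); root-2 1.414 (Δ 0.403); 5:3 1.667 (Δ 0.656); 4:3 1.333 (Δ 0.322); 5:4 1.250 (Δ 0.239); 2:1 2.000 (Δ 0.989).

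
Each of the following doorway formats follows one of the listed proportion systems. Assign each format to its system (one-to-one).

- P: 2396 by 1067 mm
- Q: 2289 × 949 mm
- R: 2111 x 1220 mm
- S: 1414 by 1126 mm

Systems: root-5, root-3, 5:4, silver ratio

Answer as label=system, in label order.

P=root-5, Q=silver ratio, R=root-3, S=5:4

P = 2396/1067 ≈ 2.246 → root-5 (2.236)
Q = 2289/949 ≈ 2.412 → silver ratio (2.414)
R = 2111/1220 ≈ 1.730 → root-3 (1.732)
S = 1414/1126 ≈ 1.256 → 5:4 (1.250)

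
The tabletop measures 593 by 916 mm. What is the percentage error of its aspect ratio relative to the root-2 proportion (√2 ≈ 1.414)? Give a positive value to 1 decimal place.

Ratio = 916 / 593 ≈ 1.5447.
Ideal root-2 ≈ 1.4142. |1.5447 − 1.4142| / 1.4142 ≈ 9.23% → 9.2%.

9.2%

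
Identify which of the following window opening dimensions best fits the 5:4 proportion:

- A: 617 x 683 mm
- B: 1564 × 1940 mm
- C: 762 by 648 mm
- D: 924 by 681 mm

Ratios (long/short): A ≈ 1.107; B ≈ 1.240; C ≈ 1.176; D ≈ 1.357.
5:4 ≈ 1.250; option B is nearest (Δ 0.010).

B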